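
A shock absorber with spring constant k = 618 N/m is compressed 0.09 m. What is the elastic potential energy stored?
PE = ½kx² = ½(618)(0.09)² = 2.503 J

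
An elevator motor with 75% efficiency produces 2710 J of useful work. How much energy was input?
W_in = W_out/η = 2710/0.75 = 3613 J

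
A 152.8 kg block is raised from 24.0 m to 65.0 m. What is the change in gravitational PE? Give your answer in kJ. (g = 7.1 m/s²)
ΔPE = mgΔh = (152.8)(7.1)(41.0) = 44480.1 J = 44.48 kJ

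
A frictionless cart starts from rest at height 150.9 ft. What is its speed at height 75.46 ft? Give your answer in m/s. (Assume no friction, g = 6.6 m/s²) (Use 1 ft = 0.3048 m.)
Convert to SI: h₁−h₂ = 22.9941 m
mgh₁ = mgh₂ + ½mv² ⇒ v = √(2g(h₁−h₂)) = √(2·6.6·22.9941) = 17.42 m/s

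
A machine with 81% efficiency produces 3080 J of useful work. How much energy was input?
W_in = W_out/η = 3080/0.81 = 3802 J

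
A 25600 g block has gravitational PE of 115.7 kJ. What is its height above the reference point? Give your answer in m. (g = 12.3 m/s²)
Convert to SI: m = 25.6 kg, PE = 115700 J
h = PE/(mg) = 115700/(25.6·12.3) = 367.4 m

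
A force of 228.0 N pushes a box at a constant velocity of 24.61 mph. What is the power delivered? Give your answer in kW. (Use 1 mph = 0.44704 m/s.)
Convert to SI: F = 228.0 N, v = 11.0017 m/s
P = Fv = (228.0)(11.0017) = 2508.38 W = 2.508 kW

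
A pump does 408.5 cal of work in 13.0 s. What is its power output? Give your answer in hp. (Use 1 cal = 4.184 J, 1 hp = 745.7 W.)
Convert to SI: W = 1709.16 J, t = 13.0 s
P = W/t = 1709.16/13.0 = 131.474 W = 0.1763 hp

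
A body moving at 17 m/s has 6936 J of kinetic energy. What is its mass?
m = 2·KE/v² = 2·6936/(17)² = 48.0 kg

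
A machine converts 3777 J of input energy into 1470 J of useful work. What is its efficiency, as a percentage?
η = W_out/W_in = 1470/3777 = 38.92%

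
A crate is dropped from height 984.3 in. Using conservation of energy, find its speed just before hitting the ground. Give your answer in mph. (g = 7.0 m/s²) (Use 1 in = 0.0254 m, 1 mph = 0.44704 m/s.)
Convert to SI: h = 25.0012 m
mgh = ½mv² ⇒ v = √(2gh) = √(2·7.0·25.0012) = 18.7087 m/s = 41.85 mph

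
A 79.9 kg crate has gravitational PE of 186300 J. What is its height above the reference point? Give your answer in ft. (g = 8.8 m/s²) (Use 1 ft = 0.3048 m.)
h = PE/(mg) = 186300/(79.9·8.8) = 264.962 m = 869.3 ft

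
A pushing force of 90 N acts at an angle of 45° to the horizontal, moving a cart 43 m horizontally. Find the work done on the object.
W = F·d·cosθ = (90)(43)cos(45°) = 2737 J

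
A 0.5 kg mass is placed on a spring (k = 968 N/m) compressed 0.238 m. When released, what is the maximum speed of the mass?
½kx² = ½mv² ⇒ v = x√(k/m) = (0.238)√(968/0.5) = 10.47 m/s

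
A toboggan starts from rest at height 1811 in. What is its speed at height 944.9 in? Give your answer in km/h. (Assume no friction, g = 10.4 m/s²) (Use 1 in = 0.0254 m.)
Convert to SI: h₁−h₂ = 21.9989 m
mgh₁ = mgh₂ + ½mv² ⇒ v = √(2g(h₁−h₂)) = √(2·10.4·21.9989) = 21.3911 m/s = 77.01 km/h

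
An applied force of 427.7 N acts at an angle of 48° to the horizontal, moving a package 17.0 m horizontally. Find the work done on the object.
W = F·d·cosθ = (427.7)(17.0)cos(48°) = 4865 J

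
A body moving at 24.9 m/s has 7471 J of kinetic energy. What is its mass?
m = 2·KE/v² = 2·7471/(24.9)² = 24.1 kg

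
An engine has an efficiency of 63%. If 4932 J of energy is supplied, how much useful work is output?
W_out = η·W_in = 0.63·4932 = 3107.16 J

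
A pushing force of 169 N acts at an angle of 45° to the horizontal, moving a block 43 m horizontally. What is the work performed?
W = F·d·cosθ = (169)(43)cos(45°) = 5139 J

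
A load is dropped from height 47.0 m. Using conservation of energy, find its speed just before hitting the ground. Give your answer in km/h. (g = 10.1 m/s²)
mgh = ½mv² ⇒ v = √(2gh) = √(2·10.1·47.0) = 30.8123 m/s = 110.9 km/h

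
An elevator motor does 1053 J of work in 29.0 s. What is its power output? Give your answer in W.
P = W/t = 1053.0/29.0 = 36.31 W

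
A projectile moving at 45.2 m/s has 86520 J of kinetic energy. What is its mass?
m = 2·KE/v² = 2·86520/(45.2)² = 84.7 kg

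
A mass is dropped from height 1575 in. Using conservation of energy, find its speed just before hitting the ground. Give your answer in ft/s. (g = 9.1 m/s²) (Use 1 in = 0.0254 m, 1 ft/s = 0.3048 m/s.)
Convert to SI: h = 40.005 m
mgh = ½mv² ⇒ v = √(2gh) = √(2·9.1·40.005) = 26.9832 m/s = 88.53 ft/s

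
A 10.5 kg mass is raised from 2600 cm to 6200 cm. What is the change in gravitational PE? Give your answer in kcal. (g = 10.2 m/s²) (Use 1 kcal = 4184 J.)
Convert to SI: m = 10.5 kg, Δh = 36.0 m
ΔPE = mgΔh = (10.5)(10.2)(36.0) = 3855.6 J = 0.9215 kcal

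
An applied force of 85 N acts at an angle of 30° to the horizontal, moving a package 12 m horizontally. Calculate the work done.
W = F·d·cosθ = (85)(12)cos(30°) = 883.3 J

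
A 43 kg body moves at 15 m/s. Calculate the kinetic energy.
KE = ½mv² = ½(43)(15)² = 4837.5 J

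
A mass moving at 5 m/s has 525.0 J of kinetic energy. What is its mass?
m = 2·KE/v² = 2·525.0/(5)² = 42.0 kg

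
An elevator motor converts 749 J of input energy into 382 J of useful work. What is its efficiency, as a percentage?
η = W_out/W_in = 382/749 = 51.0%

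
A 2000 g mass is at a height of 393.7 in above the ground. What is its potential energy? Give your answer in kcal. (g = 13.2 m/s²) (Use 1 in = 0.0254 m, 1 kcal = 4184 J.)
Convert to SI: m = 2.0 kg, h = 9.99998 m
PE = mgh = (2.0)(13.2)(9.99998) = 263.999 J = 0.0631 kcal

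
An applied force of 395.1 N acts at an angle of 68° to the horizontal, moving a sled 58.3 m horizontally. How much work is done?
W = F·d·cosθ = (395.1)(58.3)cos(68°) = 8629 J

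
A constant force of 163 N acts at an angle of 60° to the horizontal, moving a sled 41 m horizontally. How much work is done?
W = F·d·cosθ = (163)(41)cos(60°) = 3342 J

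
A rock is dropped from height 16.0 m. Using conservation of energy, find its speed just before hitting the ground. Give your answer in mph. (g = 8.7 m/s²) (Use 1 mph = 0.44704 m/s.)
mgh = ½mv² ⇒ v = √(2gh) = √(2·8.7·16.0) = 16.6853 m/s = 37.32 mph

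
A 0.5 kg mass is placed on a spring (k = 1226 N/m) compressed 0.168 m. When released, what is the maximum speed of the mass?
½kx² = ½mv² ⇒ v = x√(k/m) = (0.168)√(1226/0.5) = 8.319 m/s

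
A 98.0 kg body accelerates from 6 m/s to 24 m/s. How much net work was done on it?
W = ΔKE = ½m(v₂² − v₁²) = ½(98.0)(24² − 6²) = 26460.0 J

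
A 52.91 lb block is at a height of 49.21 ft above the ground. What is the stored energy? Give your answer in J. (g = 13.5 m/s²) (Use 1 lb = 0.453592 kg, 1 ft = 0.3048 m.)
Convert to SI: m = 23.9996 kg, h = 14.9992 m
PE = mgh = (23.9996)(13.5)(14.9992) = 4860 J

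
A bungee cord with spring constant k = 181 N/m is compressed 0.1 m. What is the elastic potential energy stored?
PE = ½kx² = ½(181)(0.1)² = 0.905 J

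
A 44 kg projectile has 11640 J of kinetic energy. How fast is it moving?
v = √(2·KE/m) = √(2·11640/44) = 23.0 m/s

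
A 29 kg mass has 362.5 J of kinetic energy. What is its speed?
v = √(2·KE/m) = √(2·362.5/29) = 5.0 m/s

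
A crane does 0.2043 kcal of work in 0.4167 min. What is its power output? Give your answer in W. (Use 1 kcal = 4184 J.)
Convert to SI: W = 854.791 J, t = 25.002 s
P = W/t = 854.791/25.002 = 34.19 W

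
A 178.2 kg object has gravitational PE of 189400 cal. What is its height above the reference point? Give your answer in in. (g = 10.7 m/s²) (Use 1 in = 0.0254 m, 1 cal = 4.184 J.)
Convert to SI: m = 178.2 kg, PE = 792450 J
h = PE/(mg) = 792450/(178.2·10.7) = 415.604 m = 16360 in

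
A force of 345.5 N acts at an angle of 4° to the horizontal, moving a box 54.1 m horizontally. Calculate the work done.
W = F·d·cosθ = (345.5)(54.1)cos(4°) = 18650 J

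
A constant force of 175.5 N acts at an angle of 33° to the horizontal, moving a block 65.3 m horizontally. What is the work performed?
W = F·d·cosθ = (175.5)(65.3)cos(33°) = 9611 J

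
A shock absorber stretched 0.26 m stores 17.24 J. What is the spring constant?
k = 2·PE/x² = 2·17.24/(0.26)² = 510.1 N/m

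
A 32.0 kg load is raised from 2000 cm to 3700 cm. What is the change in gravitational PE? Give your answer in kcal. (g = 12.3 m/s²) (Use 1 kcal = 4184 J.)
Convert to SI: m = 32.0 kg, Δh = 17.0 m
ΔPE = mgΔh = (32.0)(12.3)(17.0) = 6691.2 J = 1.599 kcal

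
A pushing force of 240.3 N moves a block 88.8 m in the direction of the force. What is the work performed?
W = F·d = (240.3)(88.8) = 21340 J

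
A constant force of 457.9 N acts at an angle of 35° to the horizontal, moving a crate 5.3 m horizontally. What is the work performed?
W = F·d·cosθ = (457.9)(5.3)cos(35°) = 1988 J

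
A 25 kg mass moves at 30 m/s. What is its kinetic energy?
KE = ½mv² = ½(25)(30)² = 11250.0 J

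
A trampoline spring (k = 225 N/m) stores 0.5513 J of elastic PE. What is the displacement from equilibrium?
x = √(2·PE/k) = √(2·0.5513/225) = 0.07 m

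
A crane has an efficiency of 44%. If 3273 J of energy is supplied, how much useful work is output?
W_out = η·W_in = 0.44·3273 = 1440.12 J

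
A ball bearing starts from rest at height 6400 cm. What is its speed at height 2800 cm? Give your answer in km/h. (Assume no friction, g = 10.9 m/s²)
Convert to SI: h₁−h₂ = 36.0 m
mgh₁ = mgh₂ + ½mv² ⇒ v = √(2g(h₁−h₂)) = √(2·10.9·36.0) = 28.0143 m/s = 100.9 km/h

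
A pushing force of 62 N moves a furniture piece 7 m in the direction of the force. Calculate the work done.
W = F·d = (62)(7) = 434.0 J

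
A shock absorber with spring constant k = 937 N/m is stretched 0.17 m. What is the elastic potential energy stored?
PE = ½kx² = ½(937)(0.17)² = 13.54 J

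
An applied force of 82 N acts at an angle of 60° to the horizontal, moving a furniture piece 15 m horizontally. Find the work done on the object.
W = F·d·cosθ = (82)(15)cos(60°) = 615.0 J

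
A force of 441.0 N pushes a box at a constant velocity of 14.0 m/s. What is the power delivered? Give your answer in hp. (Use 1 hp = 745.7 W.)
P = Fv = (441.0)(14.0) = 6174.0 W = 8.279 hp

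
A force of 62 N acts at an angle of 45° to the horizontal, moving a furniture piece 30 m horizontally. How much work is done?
W = F·d·cosθ = (62)(30)cos(45°) = 1315 J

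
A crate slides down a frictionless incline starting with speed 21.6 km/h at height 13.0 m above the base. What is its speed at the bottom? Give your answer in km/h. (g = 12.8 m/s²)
Convert to SI: v₀ = 6.0 m/s, h = 13.0 m
½mv₀² + mgh = ½mv² ⇒ v = √(v₀² + 2gh) = √(6.0² + 2·12.8·13.0) = 19.204166 m/s = 69.13 km/h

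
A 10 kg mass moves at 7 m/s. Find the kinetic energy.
KE = ½mv² = ½(10)(7)² = 245.0 J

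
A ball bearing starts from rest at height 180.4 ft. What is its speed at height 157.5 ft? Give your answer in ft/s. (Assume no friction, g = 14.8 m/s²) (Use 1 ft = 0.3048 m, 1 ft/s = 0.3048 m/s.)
Convert to SI: h₁−h₂ = 6.97992 m
mgh₁ = mgh₂ + ½mv² ⇒ v = √(2g(h₁−h₂)) = √(2·14.8·6.97992) = 14.3738 m/s = 47.16 ft/s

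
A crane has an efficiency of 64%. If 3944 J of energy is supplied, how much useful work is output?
W_out = η·W_in = 0.64·3944 = 2524.16 J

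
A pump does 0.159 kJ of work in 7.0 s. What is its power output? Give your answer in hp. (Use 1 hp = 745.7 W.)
Convert to SI: W = 159.0 J, t = 7.0 s
P = W/t = 159.0/7.0 = 22.7143 W = 0.03046 hp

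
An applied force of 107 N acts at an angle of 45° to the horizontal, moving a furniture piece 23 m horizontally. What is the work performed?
W = F·d·cosθ = (107)(23)cos(45°) = 1740 J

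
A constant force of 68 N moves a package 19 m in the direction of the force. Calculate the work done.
W = F·d = (68)(19) = 1292 J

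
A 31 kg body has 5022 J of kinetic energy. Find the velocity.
v = √(2·KE/m) = √(2·5022/31) = 18.0 m/s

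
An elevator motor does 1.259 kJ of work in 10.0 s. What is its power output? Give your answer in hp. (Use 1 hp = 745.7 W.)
Convert to SI: W = 1259.0 J, t = 10.0 s
P = W/t = 1259.0/10.0 = 125.9 W = 0.1688 hp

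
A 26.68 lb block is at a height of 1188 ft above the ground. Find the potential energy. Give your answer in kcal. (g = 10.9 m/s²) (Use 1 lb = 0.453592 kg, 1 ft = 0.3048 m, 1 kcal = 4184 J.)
Convert to SI: m = 12.1018 kg, h = 362.102 m
PE = mgh = (12.1018)(10.9)(362.102) = 47764.9 J = 11.42 kcal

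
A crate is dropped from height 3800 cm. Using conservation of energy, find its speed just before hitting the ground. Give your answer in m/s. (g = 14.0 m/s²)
Convert to SI: h = 38.0 m
mgh = ½mv² ⇒ v = √(2gh) = √(2·14.0·38.0) = 32.62 m/s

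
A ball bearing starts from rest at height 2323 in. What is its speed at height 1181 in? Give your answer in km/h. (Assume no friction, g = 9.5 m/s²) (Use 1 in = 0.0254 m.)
Convert to SI: h₁−h₂ = 29.0068 m
mgh₁ = mgh₂ + ½mv² ⇒ v = √(2g(h₁−h₂)) = √(2·9.5·29.0068) = 23.4761 m/s = 84.51 km/h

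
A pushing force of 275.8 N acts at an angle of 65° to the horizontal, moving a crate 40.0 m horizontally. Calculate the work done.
W = F·d·cosθ = (275.8)(40.0)cos(65°) = 4662 J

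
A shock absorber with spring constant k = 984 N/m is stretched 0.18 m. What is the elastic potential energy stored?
PE = ½kx² = ½(984)(0.18)² = 15.94 J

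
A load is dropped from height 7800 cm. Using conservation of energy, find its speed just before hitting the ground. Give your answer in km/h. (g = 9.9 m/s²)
Convert to SI: h = 78.0 m
mgh = ½mv² ⇒ v = √(2gh) = √(2·9.9·78.0) = 39.2989 m/s = 141.5 km/h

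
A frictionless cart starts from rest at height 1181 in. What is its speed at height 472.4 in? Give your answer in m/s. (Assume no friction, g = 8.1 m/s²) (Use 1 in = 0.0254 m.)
Convert to SI: h₁−h₂ = 17.9984 m
mgh₁ = mgh₂ + ½mv² ⇒ v = √(2g(h₁−h₂)) = √(2·8.1·17.9984) = 17.08 m/s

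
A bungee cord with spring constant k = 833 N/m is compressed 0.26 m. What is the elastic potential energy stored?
PE = ½kx² = ½(833)(0.26)² = 28.16 J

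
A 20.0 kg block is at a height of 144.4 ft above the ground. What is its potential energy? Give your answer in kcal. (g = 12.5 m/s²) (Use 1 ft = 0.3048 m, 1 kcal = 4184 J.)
Convert to SI: m = 20.0 kg, h = 44.0131 m
PE = mgh = (20.0)(12.5)(44.0131) = 11003.3 J = 2.63 kcal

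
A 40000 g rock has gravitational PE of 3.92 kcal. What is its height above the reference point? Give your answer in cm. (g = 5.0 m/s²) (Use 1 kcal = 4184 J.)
Convert to SI: m = 40.0 kg, PE = 16401.3 J
h = PE/(mg) = 16401.3/(40.0·5.0) = 82.0064 m = 8201 cm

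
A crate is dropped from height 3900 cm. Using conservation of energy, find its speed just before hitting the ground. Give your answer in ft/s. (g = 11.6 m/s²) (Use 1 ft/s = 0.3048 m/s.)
Convert to SI: h = 39.0 m
mgh = ½mv² ⇒ v = √(2gh) = √(2·11.6·39.0) = 30.0799 m/s = 98.69 ft/s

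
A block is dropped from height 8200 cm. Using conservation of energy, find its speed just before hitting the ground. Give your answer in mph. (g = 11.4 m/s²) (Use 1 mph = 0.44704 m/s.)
Convert to SI: h = 82.0 m
mgh = ½mv² ⇒ v = √(2gh) = √(2·11.4·82.0) = 43.2389 m/s = 96.72 mph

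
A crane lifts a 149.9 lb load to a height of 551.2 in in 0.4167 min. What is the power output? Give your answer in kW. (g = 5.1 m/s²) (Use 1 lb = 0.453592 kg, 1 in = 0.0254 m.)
Convert to SI: m = 67.9934 kg, h = 14.0005 m, t = 25.002 s
P = mgh/t = (67.9934)(5.1)(14.0005)/25.002 = 194.18 W = 0.1942 kW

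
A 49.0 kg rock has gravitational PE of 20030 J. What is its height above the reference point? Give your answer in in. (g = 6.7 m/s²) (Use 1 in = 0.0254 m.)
h = PE/(mg) = 20030.0/(49.0·6.7) = 61.0113 m = 2402 in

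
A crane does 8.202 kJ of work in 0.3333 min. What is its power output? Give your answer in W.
Convert to SI: W = 8202.0 J, t = 19.998 s
P = W/t = 8202.0/19.998 = 410.1 W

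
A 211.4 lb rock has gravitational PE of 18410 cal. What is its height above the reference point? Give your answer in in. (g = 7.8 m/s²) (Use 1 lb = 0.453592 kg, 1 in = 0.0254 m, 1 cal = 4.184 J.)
Convert to SI: m = 95.8893 kg, PE = 77027.4 J
h = PE/(mg) = 77027.4/(95.8893·7.8) = 102.987 m = 4055 in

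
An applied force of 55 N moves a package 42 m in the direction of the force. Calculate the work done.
W = F·d = (55)(42) = 2310 J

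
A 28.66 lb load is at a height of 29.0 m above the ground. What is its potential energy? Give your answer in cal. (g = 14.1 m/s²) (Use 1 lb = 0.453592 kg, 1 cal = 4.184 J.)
Convert to SI: m = 12.9999 kg, h = 29.0 m
PE = mgh = (12.9999)(14.1)(29.0) = 5315.68 J = 1270 cal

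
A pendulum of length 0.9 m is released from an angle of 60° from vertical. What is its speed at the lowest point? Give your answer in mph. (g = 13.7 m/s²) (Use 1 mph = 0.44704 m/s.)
h = L(1 − cosθ) = 0.9(1 − cos60°) = 0.45 m
v = √(2gh) = √(2·13.7·0.45) = 3.51141 m/s = 7.855 mph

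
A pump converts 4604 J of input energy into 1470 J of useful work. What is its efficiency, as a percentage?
η = W_out/W_in = 1470/4604 = 31.93%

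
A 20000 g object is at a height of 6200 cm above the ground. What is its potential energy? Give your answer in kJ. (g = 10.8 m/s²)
Convert to SI: m = 20.0 kg, h = 62.0 m
PE = mgh = (20.0)(10.8)(62.0) = 13392.0 J = 13.39 kJ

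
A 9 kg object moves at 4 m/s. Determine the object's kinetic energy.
KE = ½mv² = ½(9)(4)² = 72.0 J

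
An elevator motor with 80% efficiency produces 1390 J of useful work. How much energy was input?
W_in = W_out/η = 1390/0.8 = 1738 J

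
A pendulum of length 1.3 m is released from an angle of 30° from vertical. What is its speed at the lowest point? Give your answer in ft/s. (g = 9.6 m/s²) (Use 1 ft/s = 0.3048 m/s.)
h = L(1 − cosθ) = 1.3(1 − cos30°) = 0.174167 m
v = √(2gh) = √(2·9.6·0.174167) = 1.82866 m/s = 6.0 ft/s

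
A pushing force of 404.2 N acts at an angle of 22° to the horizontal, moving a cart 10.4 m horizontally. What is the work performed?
W = F·d·cosθ = (404.2)(10.4)cos(22°) = 3898 J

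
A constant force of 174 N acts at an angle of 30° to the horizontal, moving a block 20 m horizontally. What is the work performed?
W = F·d·cosθ = (174)(20)cos(30°) = 3014 J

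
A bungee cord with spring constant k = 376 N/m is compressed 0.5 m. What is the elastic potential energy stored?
PE = ½kx² = ½(376)(0.5)² = 47.0 J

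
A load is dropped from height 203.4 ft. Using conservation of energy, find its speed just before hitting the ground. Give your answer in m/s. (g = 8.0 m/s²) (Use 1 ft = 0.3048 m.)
Convert to SI: h = 61.9963 m
mgh = ½mv² ⇒ v = √(2gh) = √(2·8.0·61.9963) = 31.5 m/s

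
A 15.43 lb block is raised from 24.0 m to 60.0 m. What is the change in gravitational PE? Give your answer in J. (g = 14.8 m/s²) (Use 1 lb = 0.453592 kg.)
Convert to SI: m = 6.99892 kg, Δh = 36.0 m
ΔPE = mgΔh = (6.99892)(14.8)(36.0) = 3729 J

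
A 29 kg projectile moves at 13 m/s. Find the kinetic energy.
KE = ½mv² = ½(29)(13)² = 2450.5 J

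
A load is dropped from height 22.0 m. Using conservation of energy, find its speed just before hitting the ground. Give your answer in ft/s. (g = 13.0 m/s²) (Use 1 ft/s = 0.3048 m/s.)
mgh = ½mv² ⇒ v = √(2gh) = √(2·13.0·22.0) = 23.9165 m/s = 78.47 ft/s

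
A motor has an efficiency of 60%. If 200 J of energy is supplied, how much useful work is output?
W_out = η·W_in = 0.6·200 = 120.0 J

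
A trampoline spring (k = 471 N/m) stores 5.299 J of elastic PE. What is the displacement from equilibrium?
x = √(2·PE/k) = √(2·5.299/471) = 0.15 m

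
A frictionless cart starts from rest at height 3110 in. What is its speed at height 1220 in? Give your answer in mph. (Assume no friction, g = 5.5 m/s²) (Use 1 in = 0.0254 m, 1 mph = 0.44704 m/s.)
Convert to SI: h₁−h₂ = 48.006 m
mgh₁ = mgh₂ + ½mv² ⇒ v = √(2g(h₁−h₂)) = √(2·5.5·48.006) = 22.9797 m/s = 51.4 mph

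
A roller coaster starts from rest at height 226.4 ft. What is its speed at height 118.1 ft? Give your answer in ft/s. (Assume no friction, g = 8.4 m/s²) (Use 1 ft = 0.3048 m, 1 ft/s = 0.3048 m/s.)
Convert to SI: h₁−h₂ = 33.0098 m
mgh₁ = mgh₂ + ½mv² ⇒ v = √(2g(h₁−h₂)) = √(2·8.4·33.0098) = 23.5492 m/s = 77.26 ft/s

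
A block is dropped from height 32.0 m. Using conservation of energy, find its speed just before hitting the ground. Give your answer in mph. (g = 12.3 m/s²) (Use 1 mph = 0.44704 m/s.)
mgh = ½mv² ⇒ v = √(2gh) = √(2·12.3·32.0) = 28.0571 m/s = 62.76 mph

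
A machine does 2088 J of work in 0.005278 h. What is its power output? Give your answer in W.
Convert to SI: W = 2088.0 J, t = 19.0008 s
P = W/t = 2088.0/19.0008 = 109.9 W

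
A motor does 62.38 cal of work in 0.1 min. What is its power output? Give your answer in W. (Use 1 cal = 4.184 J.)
Convert to SI: W = 260.998 J, t = 6.0 s
P = W/t = 260.998/6.0 = 43.5 W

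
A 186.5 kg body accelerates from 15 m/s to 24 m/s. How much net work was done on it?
W = ΔKE = ½m(v₂² − v₁²) = ½(186.5)(24² − 15²) = 32730.75 J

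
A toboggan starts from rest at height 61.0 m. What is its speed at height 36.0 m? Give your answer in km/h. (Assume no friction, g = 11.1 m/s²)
mgh₁ = mgh₂ + ½mv² ⇒ v = √(2g(h₁−h₂)) = √(2·11.1·25.0) = 23.5584 m/s = 84.81 km/h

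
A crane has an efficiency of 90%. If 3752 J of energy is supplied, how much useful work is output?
W_out = η·W_in = 0.9·3752 = 3376.8 J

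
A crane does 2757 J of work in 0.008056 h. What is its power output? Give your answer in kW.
Convert to SI: W = 2757.0 J, t = 29.0016 s
P = W/t = 2757.0/29.0016 = 95.0637 W = 0.09506 kW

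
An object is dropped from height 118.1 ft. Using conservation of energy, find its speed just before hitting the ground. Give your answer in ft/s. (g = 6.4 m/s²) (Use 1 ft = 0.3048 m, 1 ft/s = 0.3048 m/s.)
Convert to SI: h = 35.9969 m
mgh = ½mv² ⇒ v = √(2gh) = √(2·6.4·35.9969) = 21.4653 m/s = 70.42 ft/s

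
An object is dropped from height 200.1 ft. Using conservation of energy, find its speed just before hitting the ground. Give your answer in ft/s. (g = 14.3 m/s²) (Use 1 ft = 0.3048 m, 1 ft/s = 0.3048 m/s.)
Convert to SI: h = 60.9905 m
mgh = ½mv² ⇒ v = √(2gh) = √(2·14.3·60.9905) = 41.7651 m/s = 137.0 ft/s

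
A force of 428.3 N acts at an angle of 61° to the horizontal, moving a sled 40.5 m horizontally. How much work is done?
W = F·d·cosθ = (428.3)(40.5)cos(61°) = 8410 J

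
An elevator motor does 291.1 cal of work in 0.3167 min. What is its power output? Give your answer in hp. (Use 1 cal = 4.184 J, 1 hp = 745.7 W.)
Convert to SI: W = 1217.96 J, t = 19.002 s
P = W/t = 1217.96/19.002 = 64.0965 W = 0.08595 hp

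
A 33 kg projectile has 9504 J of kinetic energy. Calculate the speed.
v = √(2·KE/m) = √(2·9504/33) = 24.0 m/s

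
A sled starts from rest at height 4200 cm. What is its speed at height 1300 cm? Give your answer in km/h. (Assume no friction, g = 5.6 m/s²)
Convert to SI: h₁−h₂ = 29.0 m
mgh₁ = mgh₂ + ½mv² ⇒ v = √(2g(h₁−h₂)) = √(2·5.6·29.0) = 18.0222 m/s = 64.88 km/h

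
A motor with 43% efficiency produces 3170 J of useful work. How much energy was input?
W_in = W_out/η = 3170/0.43 = 7372 J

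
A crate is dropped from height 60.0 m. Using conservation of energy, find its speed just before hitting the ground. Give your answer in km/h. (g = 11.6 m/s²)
mgh = ½mv² ⇒ v = √(2gh) = √(2·11.6·60.0) = 37.3095 m/s = 134.3 km/h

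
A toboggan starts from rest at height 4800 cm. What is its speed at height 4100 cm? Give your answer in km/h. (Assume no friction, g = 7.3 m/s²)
Convert to SI: h₁−h₂ = 7.0 m
mgh₁ = mgh₂ + ½mv² ⇒ v = √(2g(h₁−h₂)) = √(2·7.3·7.0) = 10.1094 m/s = 36.39 km/h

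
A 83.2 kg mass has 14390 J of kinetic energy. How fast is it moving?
v = √(2·KE/m) = √(2·14390/83.2) = 18.6 m/s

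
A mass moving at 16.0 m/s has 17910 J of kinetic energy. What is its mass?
m = 2·KE/v² = 2·17910/(16.0)² = 139.9 kg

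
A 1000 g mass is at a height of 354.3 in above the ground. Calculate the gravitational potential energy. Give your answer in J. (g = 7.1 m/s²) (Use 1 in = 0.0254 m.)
Convert to SI: m = 1.0 kg, h = 8.99922 m
PE = mgh = (1.0)(7.1)(8.99922) = 63.89 J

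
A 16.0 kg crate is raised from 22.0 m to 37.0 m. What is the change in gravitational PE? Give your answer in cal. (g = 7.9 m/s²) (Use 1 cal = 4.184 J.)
ΔPE = mgΔh = (16.0)(7.9)(15.0) = 1896.0 J = 453.2 cal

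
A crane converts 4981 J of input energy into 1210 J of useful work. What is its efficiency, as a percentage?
η = W_out/W_in = 1210/4981 = 24.29%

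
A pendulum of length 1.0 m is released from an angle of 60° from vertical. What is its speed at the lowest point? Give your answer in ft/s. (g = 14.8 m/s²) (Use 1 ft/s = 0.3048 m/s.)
h = L(1 − cosθ) = 1.0(1 − cos60°) = 0.5 m
v = √(2gh) = √(2·14.8·0.5) = 3.84708 m/s = 12.62 ft/s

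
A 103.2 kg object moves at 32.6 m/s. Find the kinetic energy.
KE = ½mv² = ½(103.2)(32.6)² = 54840 J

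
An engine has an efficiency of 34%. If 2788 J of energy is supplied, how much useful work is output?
W_out = η·W_in = 0.34·2788 = 947.92 J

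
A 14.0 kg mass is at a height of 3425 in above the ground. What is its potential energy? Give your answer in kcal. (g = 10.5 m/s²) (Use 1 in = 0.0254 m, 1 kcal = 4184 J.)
Convert to SI: m = 14.0 kg, h = 86.995 m
PE = mgh = (14.0)(10.5)(86.995) = 12788.3 J = 3.056 kcal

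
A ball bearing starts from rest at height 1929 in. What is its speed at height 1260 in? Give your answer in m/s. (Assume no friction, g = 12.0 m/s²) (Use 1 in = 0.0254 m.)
Convert to SI: h₁−h₂ = 16.9926 m
mgh₁ = mgh₂ + ½mv² ⇒ v = √(2g(h₁−h₂)) = √(2·12.0·16.9926) = 20.19 m/s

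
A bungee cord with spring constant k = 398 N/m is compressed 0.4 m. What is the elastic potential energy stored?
PE = ½kx² = ½(398)(0.4)² = 31.84 J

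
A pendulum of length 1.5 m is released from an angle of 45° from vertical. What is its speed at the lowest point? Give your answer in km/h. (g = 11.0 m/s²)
h = L(1 − cosθ) = 1.5(1 − cos45°) = 0.43934 m
v = √(2gh) = √(2·11.0·0.43934) = 3.10893 m/s = 11.19 km/h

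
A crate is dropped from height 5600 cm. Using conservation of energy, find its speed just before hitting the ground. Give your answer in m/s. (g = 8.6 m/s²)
Convert to SI: h = 56.0 m
mgh = ½mv² ⇒ v = √(2gh) = √(2·8.6·56.0) = 31.04 m/s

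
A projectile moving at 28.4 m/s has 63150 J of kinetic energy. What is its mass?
m = 2·KE/v² = 2·63150/(28.4)² = 156.6 kg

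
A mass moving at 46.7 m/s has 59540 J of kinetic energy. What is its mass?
m = 2·KE/v² = 2·59540/(46.7)² = 54.6 kg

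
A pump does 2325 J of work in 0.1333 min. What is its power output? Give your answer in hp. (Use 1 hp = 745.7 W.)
Convert to SI: W = 2325.0 J, t = 7.998 s
P = W/t = 2325.0/7.998 = 290.698 W = 0.3898 hp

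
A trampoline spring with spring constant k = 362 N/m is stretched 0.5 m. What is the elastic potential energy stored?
PE = ½kx² = ½(362)(0.5)² = 45.25 J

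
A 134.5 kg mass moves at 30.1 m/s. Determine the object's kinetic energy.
KE = ½mv² = ½(134.5)(30.1)² = 60930 J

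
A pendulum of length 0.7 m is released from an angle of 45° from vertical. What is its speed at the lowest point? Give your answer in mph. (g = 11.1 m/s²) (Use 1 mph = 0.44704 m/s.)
h = L(1 − cosθ) = 0.7(1 − cos45°) = 0.205025 m
v = √(2gh) = √(2·11.1·0.205025) = 2.13344 m/s = 4.772 mph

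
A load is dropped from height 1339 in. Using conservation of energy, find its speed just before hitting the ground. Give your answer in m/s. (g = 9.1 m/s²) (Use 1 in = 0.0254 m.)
Convert to SI: h = 34.0106 m
mgh = ½mv² ⇒ v = √(2gh) = √(2·9.1·34.0106) = 24.88 m/s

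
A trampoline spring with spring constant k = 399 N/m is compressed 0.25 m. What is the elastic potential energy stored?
PE = ½kx² = ½(399)(0.25)² = 12.47 J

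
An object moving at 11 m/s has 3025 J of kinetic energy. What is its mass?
m = 2·KE/v² = 2·3025/(11)² = 50.0 kg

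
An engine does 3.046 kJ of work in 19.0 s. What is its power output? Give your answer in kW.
Convert to SI: W = 3046.0 J, t = 19.0 s
P = W/t = 3046.0/19.0 = 160.316 W = 0.1603 kW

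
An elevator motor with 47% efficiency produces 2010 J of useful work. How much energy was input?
W_in = W_out/η = 2010/0.47 = 4277 J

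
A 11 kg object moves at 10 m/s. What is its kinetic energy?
KE = ½mv² = ½(11)(10)² = 550.0 J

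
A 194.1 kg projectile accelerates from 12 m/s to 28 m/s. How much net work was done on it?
W = ΔKE = ½m(v₂² − v₁²) = ½(194.1)(28² − 12²) = 62112.0 J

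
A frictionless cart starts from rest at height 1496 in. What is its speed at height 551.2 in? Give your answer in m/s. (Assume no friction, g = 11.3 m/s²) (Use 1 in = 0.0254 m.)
Convert to SI: h₁−h₂ = 23.9979 m
mgh₁ = mgh₂ + ½mv² ⇒ v = √(2g(h₁−h₂)) = √(2·11.3·23.9979) = 23.29 m/s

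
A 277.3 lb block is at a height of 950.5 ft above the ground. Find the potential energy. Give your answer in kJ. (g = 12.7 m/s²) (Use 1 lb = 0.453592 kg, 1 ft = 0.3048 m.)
Convert to SI: m = 125.781 kg, h = 289.712 m
PE = mgh = (125.781)(12.7)(289.712) = 462792 J = 462.8 kJ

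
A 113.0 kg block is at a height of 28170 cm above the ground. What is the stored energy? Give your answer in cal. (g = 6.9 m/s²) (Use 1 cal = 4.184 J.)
Convert to SI: m = 113.0 kg, h = 281.7 m
PE = mgh = (113.0)(6.9)(281.7) = 219641 J = 52500 cal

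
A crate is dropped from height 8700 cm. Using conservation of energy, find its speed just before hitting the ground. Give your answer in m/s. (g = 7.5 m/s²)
Convert to SI: h = 87.0 m
mgh = ½mv² ⇒ v = √(2gh) = √(2·7.5·87.0) = 36.12 m/s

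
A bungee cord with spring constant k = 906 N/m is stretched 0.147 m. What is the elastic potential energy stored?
PE = ½kx² = ½(906)(0.147)² = 9.789 J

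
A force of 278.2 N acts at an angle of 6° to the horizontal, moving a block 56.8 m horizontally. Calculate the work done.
W = F·d·cosθ = (278.2)(56.8)cos(6°) = 15720 J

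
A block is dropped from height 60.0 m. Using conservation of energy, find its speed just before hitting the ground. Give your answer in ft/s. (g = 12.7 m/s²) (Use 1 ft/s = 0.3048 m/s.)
mgh = ½mv² ⇒ v = √(2gh) = √(2·12.7·60.0) = 39.0384 m/s = 128.1 ft/s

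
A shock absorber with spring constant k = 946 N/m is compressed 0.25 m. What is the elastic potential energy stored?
PE = ½kx² = ½(946)(0.25)² = 29.56 J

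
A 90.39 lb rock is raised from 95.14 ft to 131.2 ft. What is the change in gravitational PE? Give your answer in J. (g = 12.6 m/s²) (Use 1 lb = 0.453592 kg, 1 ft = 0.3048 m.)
Convert to SI: m = 41.0002 kg, Δh = 10.9911 m
ΔPE = mgΔh = (41.0002)(12.6)(10.9911) = 5678 J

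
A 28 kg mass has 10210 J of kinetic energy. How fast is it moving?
v = √(2·KE/m) = √(2·10210/28) = 27.01 m/s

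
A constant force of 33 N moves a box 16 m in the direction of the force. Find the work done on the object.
W = F·d = (33)(16) = 528.0 J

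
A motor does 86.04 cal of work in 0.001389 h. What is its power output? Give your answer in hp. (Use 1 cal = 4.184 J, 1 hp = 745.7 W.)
Convert to SI: W = 359.991 J, t = 5.0004 s
P = W/t = 359.991/5.0004 = 71.9925 W = 0.09654 hp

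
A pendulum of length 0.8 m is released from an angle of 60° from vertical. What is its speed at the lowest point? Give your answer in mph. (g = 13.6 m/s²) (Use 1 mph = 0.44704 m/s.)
h = L(1 − cosθ) = 0.8(1 − cos60°) = 0.4 m
v = √(2gh) = √(2·13.6·0.4) = 3.29848 m/s = 7.378 mph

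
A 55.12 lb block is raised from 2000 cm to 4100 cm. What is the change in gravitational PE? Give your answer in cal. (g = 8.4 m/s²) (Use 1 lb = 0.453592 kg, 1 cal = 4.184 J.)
Convert to SI: m = 25.002 kg, Δh = 21.0 m
ΔPE = mgΔh = (25.002)(8.4)(21.0) = 4410.35 J = 1054 cal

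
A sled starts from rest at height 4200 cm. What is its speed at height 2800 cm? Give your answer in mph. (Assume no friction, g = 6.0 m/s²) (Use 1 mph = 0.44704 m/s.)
Convert to SI: h₁−h₂ = 14.0 m
mgh₁ = mgh₂ + ½mv² ⇒ v = √(2g(h₁−h₂)) = √(2·6.0·14.0) = 12.9615 m/s = 28.99 mph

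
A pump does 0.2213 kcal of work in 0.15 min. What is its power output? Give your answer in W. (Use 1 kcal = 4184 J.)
Convert to SI: W = 925.919 J, t = 9.0 s
P = W/t = 925.919/9.0 = 102.9 W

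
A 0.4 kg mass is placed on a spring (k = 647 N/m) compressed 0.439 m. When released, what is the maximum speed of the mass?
½kx² = ½mv² ⇒ v = x√(k/m) = (0.439)√(647/0.4) = 17.66 m/s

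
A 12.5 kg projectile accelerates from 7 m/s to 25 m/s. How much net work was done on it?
W = ΔKE = ½m(v₂² − v₁²) = ½(12.5)(25² − 7²) = 3600.0 J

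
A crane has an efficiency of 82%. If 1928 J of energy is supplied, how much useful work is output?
W_out = η·W_in = 0.82·1928 = 1580.96 J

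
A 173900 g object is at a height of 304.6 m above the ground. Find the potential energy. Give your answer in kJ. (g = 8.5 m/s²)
Convert to SI: m = 173.9 kg, h = 304.6 m
PE = mgh = (173.9)(8.5)(304.6) = 450244 J = 450.2 kJ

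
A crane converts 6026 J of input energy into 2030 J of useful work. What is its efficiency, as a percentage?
η = W_out/W_in = 2030/6026 = 33.69%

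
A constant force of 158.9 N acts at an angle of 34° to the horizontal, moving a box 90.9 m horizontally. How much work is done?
W = F·d·cosθ = (158.9)(90.9)cos(34°) = 11970 J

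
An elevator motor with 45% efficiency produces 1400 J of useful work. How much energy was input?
W_in = W_out/η = 1400/0.45 = 3111 J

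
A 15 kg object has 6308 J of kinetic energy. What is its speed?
v = √(2·KE/m) = √(2·6308/15) = 29.0 m/s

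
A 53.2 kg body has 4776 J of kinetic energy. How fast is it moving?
v = √(2·KE/m) = √(2·4776/53.2) = 13.4 m/s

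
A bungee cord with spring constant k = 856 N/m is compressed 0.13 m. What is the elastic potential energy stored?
PE = ½kx² = ½(856)(0.13)² = 7.233 J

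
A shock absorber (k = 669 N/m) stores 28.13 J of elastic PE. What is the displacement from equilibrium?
x = √(2·PE/k) = √(2·28.13/669) = 0.29 m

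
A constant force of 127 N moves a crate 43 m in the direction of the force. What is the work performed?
W = F·d = (127)(43) = 5461 J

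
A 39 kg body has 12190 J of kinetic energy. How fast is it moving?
v = √(2·KE/m) = √(2·12190/39) = 25.0 m/s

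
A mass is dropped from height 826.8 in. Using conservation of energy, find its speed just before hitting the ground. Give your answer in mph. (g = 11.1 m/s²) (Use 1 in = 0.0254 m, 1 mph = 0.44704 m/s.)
Convert to SI: h = 21.0007 m
mgh = ½mv² ⇒ v = √(2gh) = √(2·11.1·21.0007) = 21.592 m/s = 48.3 mph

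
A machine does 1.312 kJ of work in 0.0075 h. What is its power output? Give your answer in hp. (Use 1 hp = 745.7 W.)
Convert to SI: W = 1312.0 J, t = 27.0 s
P = W/t = 1312.0/27.0 = 48.5926 W = 0.06516 hp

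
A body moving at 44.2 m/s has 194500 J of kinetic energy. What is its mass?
m = 2·KE/v² = 2·194500/(44.2)² = 199.1 kg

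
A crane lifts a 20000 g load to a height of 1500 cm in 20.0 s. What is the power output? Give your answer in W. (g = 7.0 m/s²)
Convert to SI: m = 20.0 kg, h = 15.0 m, t = 20.0 s
P = mgh/t = (20.0)(7.0)(15.0)/20.0 = 105.0 W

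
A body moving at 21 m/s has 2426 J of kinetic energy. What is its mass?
m = 2·KE/v² = 2·2426/(21)² = 11.0 kg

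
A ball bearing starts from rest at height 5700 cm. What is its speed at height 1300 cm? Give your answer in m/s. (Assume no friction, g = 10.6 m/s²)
Convert to SI: h₁−h₂ = 44.0 m
mgh₁ = mgh₂ + ½mv² ⇒ v = √(2g(h₁−h₂)) = √(2·10.6·44.0) = 30.54 m/s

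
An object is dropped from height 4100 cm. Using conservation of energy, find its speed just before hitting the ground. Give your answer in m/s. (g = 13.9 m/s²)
Convert to SI: h = 41.0 m
mgh = ½mv² ⇒ v = √(2gh) = √(2·13.9·41.0) = 33.76 m/s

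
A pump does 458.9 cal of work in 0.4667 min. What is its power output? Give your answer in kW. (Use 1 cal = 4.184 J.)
Convert to SI: W = 1920.04 J, t = 28.002 s
P = W/t = 1920.04/28.002 = 68.5679 W = 0.06857 kW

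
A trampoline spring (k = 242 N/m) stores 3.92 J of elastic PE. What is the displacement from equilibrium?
x = √(2·PE/k) = √(2·3.92/242) = 0.18 m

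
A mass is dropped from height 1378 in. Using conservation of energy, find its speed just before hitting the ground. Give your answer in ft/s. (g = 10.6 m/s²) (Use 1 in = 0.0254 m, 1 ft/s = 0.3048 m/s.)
Convert to SI: h = 35.0012 m
mgh = ½mv² ⇒ v = √(2gh) = √(2·10.6·35.0012) = 27.2401 m/s = 89.37 ft/s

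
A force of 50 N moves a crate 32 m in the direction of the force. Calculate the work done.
W = F·d = (50)(32) = 1600 J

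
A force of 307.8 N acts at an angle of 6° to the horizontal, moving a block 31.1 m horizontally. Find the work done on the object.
W = F·d·cosθ = (307.8)(31.1)cos(6°) = 9520 J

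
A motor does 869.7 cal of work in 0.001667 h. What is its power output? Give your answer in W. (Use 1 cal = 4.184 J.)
Convert to SI: W = 3638.82 J, t = 6.0012 s
P = W/t = 3638.82/6.0012 = 606.3 W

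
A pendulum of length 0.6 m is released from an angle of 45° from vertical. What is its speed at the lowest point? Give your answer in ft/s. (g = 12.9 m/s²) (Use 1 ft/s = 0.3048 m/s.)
h = L(1 − cosθ) = 0.6(1 − cos45°) = 0.175736 m
v = √(2gh) = √(2·12.9·0.175736) = 2.12932 m/s = 6.986 ft/s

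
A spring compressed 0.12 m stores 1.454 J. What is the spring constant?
k = 2·PE/x² = 2·1.454/(0.12)² = 201.9 N/m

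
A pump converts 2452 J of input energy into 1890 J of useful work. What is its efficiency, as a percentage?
η = W_out/W_in = 1890/2452 = 77.08%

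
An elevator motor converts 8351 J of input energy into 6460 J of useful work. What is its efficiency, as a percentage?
η = W_out/W_in = 6460/8351 = 77.36%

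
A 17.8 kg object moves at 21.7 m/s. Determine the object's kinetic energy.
KE = ½mv² = ½(17.8)(21.7)² = 4191 J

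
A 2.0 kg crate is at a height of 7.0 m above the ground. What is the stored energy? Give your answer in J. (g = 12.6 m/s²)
PE = mgh = (2.0)(12.6)(7.0) = 176.4 J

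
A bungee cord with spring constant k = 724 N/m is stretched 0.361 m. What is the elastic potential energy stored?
PE = ½kx² = ½(724)(0.361)² = 47.18 J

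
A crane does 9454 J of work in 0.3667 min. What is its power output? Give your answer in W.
Convert to SI: W = 9454.0 J, t = 22.002 s
P = W/t = 9454.0/22.002 = 429.7 W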